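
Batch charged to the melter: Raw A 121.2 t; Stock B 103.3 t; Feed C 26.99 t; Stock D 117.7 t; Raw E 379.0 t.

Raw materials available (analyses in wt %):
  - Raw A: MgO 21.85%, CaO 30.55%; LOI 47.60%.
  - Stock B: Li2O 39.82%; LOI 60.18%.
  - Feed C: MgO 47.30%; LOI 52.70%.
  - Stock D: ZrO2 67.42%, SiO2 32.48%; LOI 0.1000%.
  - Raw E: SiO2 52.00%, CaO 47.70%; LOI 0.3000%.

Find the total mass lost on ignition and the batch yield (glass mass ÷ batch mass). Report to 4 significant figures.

LOI loss = 135.3 t; glass = 612.9 t; yield = 81.91%

The working math maintains exact precision from first step to last; mid-chain values are displayed (rounded to four significant figures) in the working; a single rounding yields each reported result; the derived quantities are recomputed from the weighed amounts for 612.9 t of glass in full precision (the five compositions, the totals, ignition loss, net glass mass, yield), precisely as stated by either problem or answer.
Each material's LOI contribution:
  Raw A: 121.2 × 0.4760 = 57.69 t
  Stock B: 103.3 × 0.6018 = 62.17 t
  Feed C: 26.99 × 0.5270 = 14.22 t
  Stock D: 117.7 × 0.001000 = 0.1177 t
  Raw E: 379.0 × 0.003000 = 1.137 t
Total LOI = 135.3 t
Glass = batch − LOI = 748.2 − 135.3 = 612.9 t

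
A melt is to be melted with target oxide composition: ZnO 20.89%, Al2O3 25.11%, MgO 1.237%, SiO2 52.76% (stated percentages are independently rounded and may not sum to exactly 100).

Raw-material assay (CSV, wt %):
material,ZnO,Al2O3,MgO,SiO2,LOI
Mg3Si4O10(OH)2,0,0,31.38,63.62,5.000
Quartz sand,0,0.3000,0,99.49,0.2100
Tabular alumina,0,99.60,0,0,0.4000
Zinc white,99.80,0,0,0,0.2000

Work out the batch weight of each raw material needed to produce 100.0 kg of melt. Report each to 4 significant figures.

Batch per 100.0 kg melt:
  Mg3Si4O10(OH)2: 3.942 kg
  Quartz sand: 50.51 kg
  Tabular alumina: 25.06 kg
  Zinc white: 20.93 kg
Total batch = 100.4 kg; LOI loss = 0.4453 kg; yield = 99.56%

Values along the way appear with 4-significant-digit rounding in the printout. Each numeric step keeps exact precision end to end — exactly one rounding goes into every reported figure — all derived quantities are rebuilt in exact precision (totals, the four compositions, yield, glass mass, LOI) starting from the weights at 100.0 kg of glass, as given in the problem or answer text.
Target masses of each oxide per 100.0 kg melt:
  ZnO: 20.89% × 100.0 = 20.89 kg
  Al2O3: 25.11% × 100.0 = 25.11 kg
  MgO: 1.237% × 100.0 = 1.237 kg
  SiO2: 52.76% × 100.0 = 52.76 kg
Per-oxide balance check from the weights as reported, against the basis in use (sum by sum, the targets are met modulo rounding of the values):
  ZnO: 20.93·0.9980 = 20.89 kg (target 20.89 kg)
  Al2O3: 50.51·0.003000 + 25.06·0.9960 = 25.11 kg (target 25.11 kg)
  MgO: 3.942·0.3138 = 1.237 kg (target 1.237 kg)
  SiO2: 3.942·0.6362 + 50.51·0.9949 = 52.76 kg (target 52.76 kg)
The glass-mass cross-check: total batch − LOI = 100.0 kg (summing oxide targets gives 100.0 kg; the stated basis being 100.0 kg — a pure rounding effect).
Batch grand total — Σ batch = 100.4 kg; ignition loss, Σ(batch × LOI) = 0.4453 kg; yield = glass ÷ total batch = 99.56%.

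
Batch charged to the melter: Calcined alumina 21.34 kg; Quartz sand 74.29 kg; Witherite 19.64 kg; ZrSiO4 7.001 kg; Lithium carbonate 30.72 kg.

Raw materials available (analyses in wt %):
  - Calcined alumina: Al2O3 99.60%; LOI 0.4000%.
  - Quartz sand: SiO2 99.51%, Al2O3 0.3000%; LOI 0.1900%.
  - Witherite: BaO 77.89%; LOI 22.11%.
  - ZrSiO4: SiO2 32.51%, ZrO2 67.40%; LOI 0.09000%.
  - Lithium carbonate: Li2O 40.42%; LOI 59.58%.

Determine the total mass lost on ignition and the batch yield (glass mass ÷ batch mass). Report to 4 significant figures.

Every computation runs at full float precision from start to finish — working values are shown with 4-significant-figure rounding at each printed step; a single rounding completes every reported value — the derived quantities, which include totals, ignition loss, yield, the five compositions, glass mass, are carried at exact precision, as written in problem or answer, using the weight values for 130.1 kg of glass.
Loss on ignition, line by line:
  Calcined alumina: 21.34 × 0.004000 = 0.08536 kg
  Quartz sand: 74.29 × 0.001900 = 0.1412 kg
  Witherite: 19.64 × 0.2211 = 4.342 kg
  ZrSiO4: 7.001 × 9.000e-04 = 0.006301 kg
  Lithium carbonate: 30.72 × 0.5958 = 18.30 kg
Total LOI = 22.88 kg
Glass = batch − LOI = 153.0 − 22.88 = 130.1 kg

LOI loss = 22.88 kg; glass = 130.1 kg; yield = 85.05%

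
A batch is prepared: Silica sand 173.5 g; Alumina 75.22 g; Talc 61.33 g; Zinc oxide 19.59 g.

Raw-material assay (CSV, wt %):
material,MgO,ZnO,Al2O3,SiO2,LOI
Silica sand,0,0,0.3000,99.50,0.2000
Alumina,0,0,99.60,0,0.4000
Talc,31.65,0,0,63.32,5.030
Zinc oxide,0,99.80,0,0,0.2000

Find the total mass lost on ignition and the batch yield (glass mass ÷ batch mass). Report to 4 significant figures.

The intermediate values are printed (rounded to four significant figures) alongside each step; every computation holds full float precision at each step. Exactly one rounding is applied to each reported figure; the derived quantities are carried starting from the weights at 325.9 g of glass in full float precision (the yield, glass mass, the totals, the four compositions, ignition loss) as they appear in either problem or answer.
Each material's LOI contribution:
  Silica sand: 173.5 × 0.002000 = 0.3470 g
  Alumina: 75.22 × 0.004000 = 0.3009 g
  Talc: 61.33 × 0.05030 = 3.085 g
  Zinc oxide: 19.59 × 0.002000 = 0.03918 g
Total LOI = 3.772 g
Glass = batch − LOI = 329.6 − 3.772 = 325.9 g

LOI loss = 3.772 g; glass = 325.9 g; yield = 98.86%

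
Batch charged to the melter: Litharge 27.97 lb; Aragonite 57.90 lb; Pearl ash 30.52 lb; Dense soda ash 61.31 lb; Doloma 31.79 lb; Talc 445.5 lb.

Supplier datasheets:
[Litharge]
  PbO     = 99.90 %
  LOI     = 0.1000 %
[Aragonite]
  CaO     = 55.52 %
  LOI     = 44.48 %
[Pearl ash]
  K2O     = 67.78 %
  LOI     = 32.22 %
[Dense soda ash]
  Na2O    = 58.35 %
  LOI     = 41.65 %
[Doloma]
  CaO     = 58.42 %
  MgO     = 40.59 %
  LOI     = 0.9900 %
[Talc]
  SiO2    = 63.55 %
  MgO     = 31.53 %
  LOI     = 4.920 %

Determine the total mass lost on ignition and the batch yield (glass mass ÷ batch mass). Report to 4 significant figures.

Every computation keeps exact precision at all times. Mid-chain values are shown with 4-significant-figure rounding between the steps — each reported value is rounded a single time — all derived quantities, including yield, six oxide percentages, LOI, totals, glass mass, are recomputed from the batch weights at 571.6 lb of glass in exact precision precisely as stated by the problem or the answer.
Each material's LOI contribution:
  Litharge: 27.97 × 0.001000 = 0.02797 lb
  Aragonite: 57.90 × 0.4448 = 25.75 lb
  Pearl ash: 30.52 × 0.3222 = 9.834 lb
  Dense soda ash: 61.31 × 0.4165 = 25.54 lb
  Doloma: 31.79 × 0.009900 = 0.3147 lb
  Talc: 445.5 × 0.04920 = 21.92 lb
Total LOI = 83.38 lb
Glass = batch − LOI = 655.0 − 83.38 = 571.6 lb

LOI loss = 83.38 lb; glass = 571.6 lb; yield = 87.27%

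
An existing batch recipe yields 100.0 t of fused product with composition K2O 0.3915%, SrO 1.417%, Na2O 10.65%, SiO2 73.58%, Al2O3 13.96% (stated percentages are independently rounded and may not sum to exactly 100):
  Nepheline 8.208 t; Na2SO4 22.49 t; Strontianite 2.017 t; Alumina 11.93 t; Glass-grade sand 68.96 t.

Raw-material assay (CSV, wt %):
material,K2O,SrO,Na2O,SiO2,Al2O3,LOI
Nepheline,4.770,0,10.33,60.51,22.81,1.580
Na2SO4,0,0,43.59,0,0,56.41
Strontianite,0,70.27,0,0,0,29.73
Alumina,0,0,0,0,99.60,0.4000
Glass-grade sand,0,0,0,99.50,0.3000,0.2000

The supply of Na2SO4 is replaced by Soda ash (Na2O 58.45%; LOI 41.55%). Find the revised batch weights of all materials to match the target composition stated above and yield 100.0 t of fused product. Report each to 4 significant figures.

Revised batch per 100.0 t fused product:
  Nepheline: 8.208 t
  Soda ash: 16.77 t
  Strontianite: 2.017 t
  Alumina: 11.93 t
  Glass-grade sand: 68.96 t
Total batch = 107.9 t; LOI loss = 7.883 t

Full precision is held end to end; the intermediate values are shown with 4-significant-figure rounding at each printed step — every reported result is rounded once only — derived quantities are rebuilt from the batch weights on 100.0 t of glass in full float precision (the five compositions, glass mass, totals, LOI, the yield), as written in the problem or answer text.
Target masses of each oxide per 100.0 t fused product:
  K2O: 0.3915% × 100.0 = 0.3915 t
  SrO: 1.417% × 100.0 = 1.417 t
  Na2O: 10.65% × 100.0 = 10.65 t
  SiO2: 73.58% × 100.0 = 73.58 t
  Al2O3: 13.96% × 100.0 = 13.96 t
Mass-balance tally per oxide working from each reported weight, at the basis given (sums match the target masses within answer rounding):
  K2O: 8.208·0.04770 = 0.3915 t (target 0.3915 t)
  SrO: 2.017·0.7027 = 1.417 t (target 1.417 t)
  Na2O: 8.208·0.1033 + 16.77·0.5845 = 10.65 t (target 10.65 t)
  SiO2: 8.208·0.6051 + 68.96·0.9950 = 73.58 t (target 73.58 t)
  Al2O3: 8.208·0.2281 + 11.93·0.9960 + 68.96·0.003000 = 13.96 t (target 13.96 t)
Mass balance on the glass: batch Σ − ignition loss = 100.0 t (oxide target masses add up to 100.0 t; against the stated basis, 100.0 t — gaps are rounding artifacts).
Batch grand total — Σ batch = 107.9 t; the LOI term Σ batch·LOI equals 7.883 t; the yield ratio, glass ÷ batch: 92.69%.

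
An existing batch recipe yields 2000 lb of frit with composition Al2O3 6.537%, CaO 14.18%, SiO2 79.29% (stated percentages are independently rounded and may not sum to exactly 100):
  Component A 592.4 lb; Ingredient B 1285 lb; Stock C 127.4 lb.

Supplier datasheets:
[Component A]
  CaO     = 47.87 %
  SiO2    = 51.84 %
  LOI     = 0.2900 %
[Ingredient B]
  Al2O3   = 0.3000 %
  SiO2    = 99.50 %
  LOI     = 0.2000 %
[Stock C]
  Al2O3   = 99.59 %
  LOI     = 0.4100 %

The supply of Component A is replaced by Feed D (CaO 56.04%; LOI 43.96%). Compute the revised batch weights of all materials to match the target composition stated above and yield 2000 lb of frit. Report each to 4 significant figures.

Exact precision is carried from first step to last — working values are printed (rounded to four significant figures) between the steps — each reported value undergoes a single rounding. Derived quantities, including yield, net glass mass, the three compositions, the totals, ignition loss, are rebuilt using the weight values per 2000 lb of glass at full precision, as given in the problem or the answer.
Per-oxide target masses for 2000 lb frit:
  Al2O3: 6.537% × 2000 = 130.7 lb
  CaO: 14.18% × 2000 = 283.6 lb
  SiO2: 79.29% × 2000 = 1586 lb
Checking each oxide sum given the weights on record, on the stated basis (oxide sums agree with the targets given rounding of the digits):
  Al2O3: 1594·0.003000 + 126.5·0.9959 = 130.8 lb (target 130.7 lb)
  CaO: 506.1·0.5604 = 283.6 lb (target 283.6 lb)
  SiO2: 1594·0.9950 = 1586 lb (target 1586 lb)
Glass-mass sanity pass: batch Σ − ignition loss = 2000 lb (summing oxide targets gives 2000 lb; against the stated basis, 2000 lb — deltas are rounding alone).
Batch grand total — Σ batch = 2227 lb; the LOI term Σ batch·LOI equals 226.2 lb; yield = glass ÷ total batch = 89.84%.

Revised batch per 2000 lb frit:
  Feed D: 506.1 lb
  Ingredient B: 1594 lb
  Stock C: 126.5 lb
Total batch = 2227 lb; LOI loss = 226.2 lb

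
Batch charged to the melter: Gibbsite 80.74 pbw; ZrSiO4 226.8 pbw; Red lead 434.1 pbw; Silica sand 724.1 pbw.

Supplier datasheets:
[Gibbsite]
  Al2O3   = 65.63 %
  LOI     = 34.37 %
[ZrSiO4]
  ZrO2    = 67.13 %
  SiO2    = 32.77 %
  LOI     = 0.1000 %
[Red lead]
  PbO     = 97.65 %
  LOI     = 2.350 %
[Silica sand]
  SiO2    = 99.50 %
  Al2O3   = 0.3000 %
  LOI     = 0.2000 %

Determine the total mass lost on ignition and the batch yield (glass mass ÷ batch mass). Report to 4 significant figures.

LOI loss = 39.63 pbw; glass = 1426 pbw; yield = 97.30%

Intermediates are printed, with 4-significant-figure rounding, within the worked lines. The whole derivation carries full precision throughout. Each reported value sees exactly one rounding. All derived quantities, including LOI, totals, yield, net glass mass, four oxide percentages, are rebuilt using the weight values per 1426 pbw of glass in exact precision, exactly as shown in the question or the answer.
Loss on ignition, line by line:
  Gibbsite: 80.74 × 0.3437 = 27.75 pbw
  ZrSiO4: 226.8 × 0.001000 = 0.2268 pbw
  Red lead: 434.1 × 0.02350 = 10.20 pbw
  Silica sand: 724.1 × 0.002000 = 1.448 pbw
Total LOI = 39.63 pbw
Glass = batch − LOI = 1466 − 39.63 = 1426 pbw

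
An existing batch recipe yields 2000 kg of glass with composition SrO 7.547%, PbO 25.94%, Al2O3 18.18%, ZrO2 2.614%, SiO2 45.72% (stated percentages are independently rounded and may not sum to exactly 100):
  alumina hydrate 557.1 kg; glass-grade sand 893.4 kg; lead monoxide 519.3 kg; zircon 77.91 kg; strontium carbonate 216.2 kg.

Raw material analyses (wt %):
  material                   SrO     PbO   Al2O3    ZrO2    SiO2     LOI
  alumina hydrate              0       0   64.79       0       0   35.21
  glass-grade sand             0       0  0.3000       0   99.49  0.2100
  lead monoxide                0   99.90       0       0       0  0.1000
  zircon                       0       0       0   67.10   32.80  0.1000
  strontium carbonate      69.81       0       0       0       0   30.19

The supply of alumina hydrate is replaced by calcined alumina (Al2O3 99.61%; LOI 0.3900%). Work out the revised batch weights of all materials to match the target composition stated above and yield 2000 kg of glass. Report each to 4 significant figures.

Revised batch per 2000 kg glass:
  calcined alumina: 362.3 kg
  glass-grade sand: 893.4 kg
  lead monoxide: 519.3 kg
  zircon: 77.91 kg
  strontium carbonate: 216.2 kg
Total batch = 2069 kg; LOI loss = 69.16 kg

The intermediate values are displayed rounded to four significant digits in the printout; all internal work maintains full float precision at each step — exactly one rounding is applied to every reported figure — derived quantities are re-derived in exact precision (the yield, five oxide percentages, LOI, the totals, net glass mass) from the batch weights per 2000 kg of glass as set out in problem or answer.
Target masses of each oxide per 2000 kg glass:
  SrO: 7.547% × 2000 = 150.9 kg
  PbO: 25.94% × 2000 = 518.8 kg
  Al2O3: 18.18% × 2000 = 363.6 kg
  ZrO2: 2.614% × 2000 = 52.28 kg
  SiO2: 45.72% × 2000 = 914.4 kg
Balance tally, oxide-wise, using the reported weights, against the basis in use (every target is met by its sum exact up to rounding of places):
  SrO: 216.2·0.6981 = 150.9 kg (target 150.9 kg)
  PbO: 519.3·0.9990 = 518.8 kg (target 518.8 kg)
  Al2O3: 362.3·0.9961 + 893.4·0.003000 = 363.6 kg (target 363.6 kg)
  ZrO2: 77.91·0.6710 = 52.28 kg (target 52.28 kg)
  SiO2: 893.4·0.9949 + 77.91·0.3280 = 914.4 kg (target 914.4 kg)
Consistency of the glass mass: net batch after ignition = 2000 kg (the targets, summed, come to 2000 kg; the stated basis being 2000 kg — gaps are rounding artifacts).
Total batch = Σ batch = 2069 kg; Σ batch·LOI gives LOI loss = 69.16 kg; yield: glass divided by total = 96.66%.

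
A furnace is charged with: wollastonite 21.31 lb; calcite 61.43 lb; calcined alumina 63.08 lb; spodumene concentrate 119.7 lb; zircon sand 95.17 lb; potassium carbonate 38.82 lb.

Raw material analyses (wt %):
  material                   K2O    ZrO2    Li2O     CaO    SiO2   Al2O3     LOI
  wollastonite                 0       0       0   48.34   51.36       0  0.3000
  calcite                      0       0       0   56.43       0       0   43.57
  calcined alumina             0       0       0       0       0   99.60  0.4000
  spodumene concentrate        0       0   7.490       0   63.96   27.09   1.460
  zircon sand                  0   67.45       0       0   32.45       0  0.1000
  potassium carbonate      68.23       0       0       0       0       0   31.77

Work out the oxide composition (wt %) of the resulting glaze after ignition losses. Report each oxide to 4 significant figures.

Every computation holds exact precision all the way through — values along the way are rounded off to 4 significant figures when quoted; each reported value is rounded once only; derived quantities (LOI, the six compositions, glass mass, yield, totals) are rebuilt at exact precision from the weighed amounts at 358.3 lb of glass, as quoted within the question or the answer.
Mass of each oxide from the mix:
  K2O: 38.82·0.6823 = 26.49 lb
  ZrO2: 95.17·0.6745 = 64.19 lb
  Li2O: 119.7·0.07490 = 8.966 lb
  CaO: 21.31·0.4834 + 61.43·0.5643 = 44.97 lb
  SiO2: 21.31·0.5136 + 119.7·0.6396 + 95.17·0.3245 = 118.4 lb
  Al2O3: 63.08·0.9960 + 119.7·0.2709 = 95.25 lb
LOI: 21.31·0.003000 + 61.43·0.4357 + 63.08·0.004000 + 119.7·0.01460 + 95.17·0.001000 + 38.82·0.3177 = 41.26 lb
Resulting glass, batch − LOI: 399.5 − 41.26 = 358.3 lb (the oxide masses sum to this)
percent by weight: oxide/glass ×100

Glass mass = 358.3 lb (batch 399.5 − LOI 41.26).
Composition: K2O 7.393%, ZrO2 17.92%, Li2O 2.503%, CaO 12.55%, SiO2 33.05%, Al2O3 26.59%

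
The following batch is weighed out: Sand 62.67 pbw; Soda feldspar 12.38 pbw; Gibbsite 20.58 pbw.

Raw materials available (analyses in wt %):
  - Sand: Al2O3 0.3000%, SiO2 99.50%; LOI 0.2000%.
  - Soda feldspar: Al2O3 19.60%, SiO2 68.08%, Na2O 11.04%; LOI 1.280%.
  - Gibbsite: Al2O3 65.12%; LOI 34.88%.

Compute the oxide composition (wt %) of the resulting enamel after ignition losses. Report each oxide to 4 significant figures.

Glass mass = 88.17 pbw (batch 95.63 − LOI 7.462).
Composition: Al2O3 18.17%, SiO2 80.28%, Na2O 1.550%

Every computation carries full float precision in all steps. The intermediate values are displayed, with 4-significant-figure rounding, at each printed step; every reported result receives exactly one rounding. Derived quantities, which include the totals, the three compositions, yield, glass mass, ignition loss, are rebuilt in full float precision, as written in the question or the answer, using the weight values per 88.17 pbw of glass.
Per-oxide mass from batch:
  Al2O3: 62.67·0.003000 + 12.38·0.1960 + 20.58·0.6512 = 16.02 pbw
  SiO2: 62.67·0.9950 + 12.38·0.6808 = 70.78 pbw
  Na2O: 12.38·0.1104 = 1.367 pbw
LOI: 62.67·0.002000 + 12.38·0.01280 + 20.58·0.3488 = 7.462 pbw
Net of LOI, the glass mass = 95.63 − 7.462 = 88.17 pbw (consistent with Σ oxide mass)
wt % = 100 × oxide mass / glass mass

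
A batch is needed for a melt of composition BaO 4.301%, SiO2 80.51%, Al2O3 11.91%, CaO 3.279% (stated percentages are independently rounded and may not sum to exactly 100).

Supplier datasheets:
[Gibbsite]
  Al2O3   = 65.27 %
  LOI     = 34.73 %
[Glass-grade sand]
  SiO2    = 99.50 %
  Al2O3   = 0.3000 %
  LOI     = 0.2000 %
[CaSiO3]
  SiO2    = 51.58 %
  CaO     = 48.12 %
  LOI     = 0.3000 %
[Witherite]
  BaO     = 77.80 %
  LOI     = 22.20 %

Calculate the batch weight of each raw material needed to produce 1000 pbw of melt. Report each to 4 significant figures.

Each numeric step holds exact precision from first step to last; intermediates appear, with 4-significant-digit rounding, on the page; every reported figure takes just one rounding — derived quantities are computed from the weighed amounts for 1000 pbw of glass in full precision (the totals, the four compositions, LOI, net glass mass, yield) precisely as stated by the question or the answer.
Target masses of each oxide per 1000 pbw melt:
  BaO: 4.301% × 1000 = 43.01 pbw
  SiO2: 80.51% × 1000 = 805.1 pbw
  Al2O3: 11.91% × 1000 = 119.1 pbw
  CaO: 3.279% × 1000 = 32.79 pbw
Mass-balance tally per oxide per the reported batch figures, per the basis as stated (sums match the target masses inside rounding margins):
  BaO: 55.28·0.7780 = 43.01 pbw (target 43.01 pbw)
  SiO2: 773.8·0.9950 + 68.14·0.5158 = 805.1 pbw (target 805.1 pbw)
  Al2O3: 178.9·0.6527 + 773.8·0.003000 = 119.1 pbw (target 119.1 pbw)
  CaO: 68.14·0.4812 = 32.79 pbw (target 32.79 pbw)
Mass balance on the glass: net batch after ignition = 1000 pbw (oxide target masses add up to 1000 pbw; with the basis standing at 1000 pbw — deltas are rounding alone).
Summing the batch: Σ batch = 1076 pbw; ignition loss, Σ(batch × LOI) = 76.16 pbw; glass ÷ batch gives a yield of 92.92%.

Batch per 1000 pbw melt:
  Gibbsite: 178.9 pbw
  Glass-grade sand: 773.8 pbw
  CaSiO3: 68.14 pbw
  Witherite: 55.28 pbw
Total batch = 1076 pbw; LOI loss = 76.16 pbw; yield = 92.92%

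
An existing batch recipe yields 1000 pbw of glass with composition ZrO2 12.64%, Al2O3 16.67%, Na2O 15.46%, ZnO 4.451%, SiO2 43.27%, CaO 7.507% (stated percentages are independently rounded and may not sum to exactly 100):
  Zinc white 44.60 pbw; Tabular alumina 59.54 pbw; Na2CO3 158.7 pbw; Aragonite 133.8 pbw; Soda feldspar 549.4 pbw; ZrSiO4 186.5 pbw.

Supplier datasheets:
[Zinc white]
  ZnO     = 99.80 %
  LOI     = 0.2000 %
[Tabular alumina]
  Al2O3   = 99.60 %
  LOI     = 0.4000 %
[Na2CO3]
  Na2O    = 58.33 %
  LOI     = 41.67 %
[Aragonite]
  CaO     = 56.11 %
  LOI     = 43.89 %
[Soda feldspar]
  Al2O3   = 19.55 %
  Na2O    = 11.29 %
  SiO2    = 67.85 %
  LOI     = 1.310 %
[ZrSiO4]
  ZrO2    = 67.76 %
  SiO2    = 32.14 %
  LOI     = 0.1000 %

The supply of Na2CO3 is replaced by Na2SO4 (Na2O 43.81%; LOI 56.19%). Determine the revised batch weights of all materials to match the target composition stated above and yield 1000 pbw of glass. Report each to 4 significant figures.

Revised batch per 1000 pbw glass:
  Zinc white: 44.60 pbw
  Tabular alumina: 59.54 pbw
  Na2SO4: 211.3 pbw
  Aragonite: 133.8 pbw
  Soda feldspar: 549.4 pbw
  ZrSiO4: 186.5 pbw
Total batch = 1185 pbw; LOI loss = 185.2 pbw

Full float precision is kept from start to finish. The intermediate values appear with 4-significant-digit rounding at each printed step. Every reported figure is rounded once only. Derived quantities are computed in exact precision (LOI, the yield, totals, the six compositions, net glass mass) using the weight values for 1000 pbw of glass, exactly as shown in problem or answer.
The oxide mass targets at 1000 pbw glass:
  ZrO2: 12.64% × 1000 = 126.4 pbw
  Al2O3: 16.67% × 1000 = 166.7 pbw
  Na2O: 15.46% × 1000 = 154.6 pbw
  ZnO: 4.451% × 1000 = 44.51 pbw
  SiO2: 43.27% × 1000 = 432.7 pbw
  CaO: 7.507% × 1000 = 75.07 pbw
Per-oxide balance check applying the batch weights above, against the basis in use (every target is met by its sum given rounding of the digits):
  ZrO2: 186.5·0.6776 = 126.4 pbw (target 126.4 pbw)
  Al2O3: 59.54·0.9960 + 549.4·0.1955 = 166.7 pbw (target 166.7 pbw)
  Na2O: 211.3·0.4381 + 549.4·0.1129 = 154.6 pbw (target 154.6 pbw)
  ZnO: 44.60·0.9980 = 44.51 pbw (target 44.51 pbw)
  SiO2: 549.4·0.6785 + 186.5·0.3214 = 432.7 pbw (target 432.7 pbw)
  CaO: 133.8·0.5611 = 75.08 pbw (target 75.07 pbw)
Glass-mass closure: batch Σ − ignition loss = 1000 pbw (per-oxide target masses sum to 1000 pbw; the stated basis being 1000 pbw — rounding explains the deltas).
Batch total: Σ batch = 1185 pbw; the LOI term Σ batch·LOI equals 185.2 pbw; the yield ratio, glass ÷ batch: 84.38%.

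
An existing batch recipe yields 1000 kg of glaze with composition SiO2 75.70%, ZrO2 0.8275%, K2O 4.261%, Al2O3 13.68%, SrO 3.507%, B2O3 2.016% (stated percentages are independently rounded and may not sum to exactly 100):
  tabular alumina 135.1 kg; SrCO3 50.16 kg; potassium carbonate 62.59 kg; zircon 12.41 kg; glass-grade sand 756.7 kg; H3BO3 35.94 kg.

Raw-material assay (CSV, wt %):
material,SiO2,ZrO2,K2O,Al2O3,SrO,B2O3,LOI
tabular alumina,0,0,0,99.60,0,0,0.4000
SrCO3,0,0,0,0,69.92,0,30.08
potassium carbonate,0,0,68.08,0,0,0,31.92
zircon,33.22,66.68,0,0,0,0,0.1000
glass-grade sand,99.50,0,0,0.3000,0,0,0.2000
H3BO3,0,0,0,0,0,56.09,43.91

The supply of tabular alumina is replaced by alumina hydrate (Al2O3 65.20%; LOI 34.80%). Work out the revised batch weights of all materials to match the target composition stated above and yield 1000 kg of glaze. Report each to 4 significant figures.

Each numeric step runs at full float precision through the solve; in-progress results appear, rounded to four significant digits, across the worked steps; exactly one rounding is applied to each reported number — the derived quantities (the six compositions, net glass mass, ignition loss, the totals, the yield) are re-derived from the batch weights for 1000 kg of glass in exact precision, exactly as printed in problem or answer.
Oxide mass targets, per 1000 kg glaze:
  SiO2: 75.70% × 1000 = 757.0 kg
  ZrO2: 0.8275% × 1000 = 8.275 kg
  K2O: 4.261% × 1000 = 42.61 kg
  Al2O3: 13.68% × 1000 = 136.8 kg
  SrO: 3.507% × 1000 = 35.07 kg
  B2O3: 2.016% × 1000 = 20.16 kg
Balance tally, oxide-wise, given the weights on record, relative to the basis at hand (target by target, the sums agree up to rounding of the answer):
  SiO2: 12.41·0.3322 + 756.7·0.9950 = 757.0 kg (target 757.0 kg)
  ZrO2: 12.41·0.6668 = 8.275 kg (target 8.275 kg)
  K2O: 62.59·0.6808 = 42.61 kg (target 42.61 kg)
  Al2O3: 206.3·0.6520 + 756.7·0.003000 = 136.8 kg (target 136.8 kg)
  SrO: 50.16·0.6992 = 35.07 kg (target 35.07 kg)
  B2O3: 35.94·0.5609 = 20.16 kg (target 20.16 kg)
Glass mass check: batch total minus LOI = 999.9 kg (oxide target masses add up to 999.9 kg; the stated basis being 1000 kg — differing by rounding only).
Batch total: Σ batch = 1124 kg; LOI loss = Σ batch·LOI = 124.2 kg; as yield: glass ÷ batch → 88.95%.

Revised batch per 1000 kg glaze:
  alumina hydrate: 206.3 kg
  SrCO3: 50.16 kg
  potassium carbonate: 62.59 kg
  zircon: 12.41 kg
  glass-grade sand: 756.7 kg
  H3BO3: 35.94 kg
Total batch = 1124 kg; LOI loss = 124.2 kg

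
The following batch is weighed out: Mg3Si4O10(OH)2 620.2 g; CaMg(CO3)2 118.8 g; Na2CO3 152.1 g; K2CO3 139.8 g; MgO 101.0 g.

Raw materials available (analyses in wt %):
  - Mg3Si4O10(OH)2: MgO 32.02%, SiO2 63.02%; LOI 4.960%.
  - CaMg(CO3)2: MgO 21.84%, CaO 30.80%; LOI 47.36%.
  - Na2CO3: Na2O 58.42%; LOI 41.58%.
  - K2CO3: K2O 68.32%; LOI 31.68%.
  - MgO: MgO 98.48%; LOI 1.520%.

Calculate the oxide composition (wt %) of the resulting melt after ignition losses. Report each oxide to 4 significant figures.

Glass mass = 935.8 g (batch 1132 − LOI 196.1).
Composition: Na2O 9.495%, MgO 34.62%, K2O 10.21%, CaO 3.910%, SiO2 41.77%

The whole derivation runs at full precision in every operation. Intermediates are shown, rounded to four significant figures, within the worked lines — exactly one rounding lands on every reported result — the derived quantities (the five compositions, totals, LOI, the yield, net glass mass) are re-derived in exact precision starting from the weights on 935.8 g of glass as quoted within problem or answer.
Oxide masses out of the charge:
  Na2O: 152.1·0.5842 = 88.86 g
  MgO: 620.2·0.3202 + 118.8·0.2184 + 101.0·0.9848 = 324.0 g
  K2O: 139.8·0.6832 = 95.51 g
  CaO: 118.8·0.3080 = 36.59 g
  SiO2: 620.2·0.6302 = 390.9 g
LOI: 620.2·0.04960 + 118.8·0.4736 + 152.1·0.4158 + 139.8·0.3168 + 101.0·0.01520 = 196.1 g
Resulting glass, batch − LOI: 1132 − 196.1 = 935.8 g (the oxide masses sum to this)
each oxide over glass, ×100, is wt %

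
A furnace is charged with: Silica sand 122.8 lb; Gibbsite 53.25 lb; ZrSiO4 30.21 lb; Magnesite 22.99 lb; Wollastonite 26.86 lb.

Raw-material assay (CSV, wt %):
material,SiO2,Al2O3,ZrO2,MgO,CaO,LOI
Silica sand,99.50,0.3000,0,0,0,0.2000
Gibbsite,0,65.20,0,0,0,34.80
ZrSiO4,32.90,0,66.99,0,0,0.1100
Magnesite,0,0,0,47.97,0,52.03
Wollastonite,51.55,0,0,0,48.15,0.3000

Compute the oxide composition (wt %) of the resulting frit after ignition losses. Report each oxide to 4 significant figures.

Glass mass = 225.3 lb (batch 256.1 − LOI 30.85).
Composition: SiO2 64.80%, Al2O3 15.58%, ZrO2 8.984%, MgO 4.896%, CaO 5.741%

The whole derivation maintains full precision at each step — values along the way appear rounded to 4 significant figures at each printed step. Every reported result is rounded once only — the derived quantities, which include the yield, ignition loss, five oxide percentages, net glass mass, totals, are recomputed at full float precision, as they appear in either problem or answer, from the weighed amounts at 225.3 lb of glass.
What the batch supplies per oxide:
  SiO2: 122.8·0.9950 + 30.21·0.3290 + 26.86·0.5155 = 146.0 lb
  Al2O3: 122.8·0.003000 + 53.25·0.6520 = 35.09 lb
  ZrO2: 30.21·0.6699 = 20.24 lb
  MgO: 22.99·0.4797 = 11.03 lb
  CaO: 26.86·0.4815 = 12.93 lb
LOI: 122.8·0.002000 + 53.25·0.3480 + 30.21·0.001100 + 22.99·0.5203 + 26.86·0.003000 = 30.85 lb
Resulting glass, batch − LOI: 256.1 − 30.85 = 225.3 lb (matching Σ of the oxides)
percent by weight: oxide/glass ×100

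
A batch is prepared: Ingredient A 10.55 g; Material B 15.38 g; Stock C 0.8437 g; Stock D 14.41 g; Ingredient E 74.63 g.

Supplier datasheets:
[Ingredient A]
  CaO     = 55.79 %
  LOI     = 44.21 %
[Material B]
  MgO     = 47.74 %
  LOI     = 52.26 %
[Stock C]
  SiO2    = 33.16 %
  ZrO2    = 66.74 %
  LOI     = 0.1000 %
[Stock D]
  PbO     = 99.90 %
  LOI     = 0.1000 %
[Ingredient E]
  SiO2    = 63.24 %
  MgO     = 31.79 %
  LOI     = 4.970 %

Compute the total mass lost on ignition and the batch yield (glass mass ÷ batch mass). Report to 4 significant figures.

LOI loss = 16.43 g; glass = 99.39 g; yield = 85.82%

All arithmetic keeps full float precision throughout; in-progress results are displayed (rounded to 4 significant digits) at each printed step. Every reported value is rounded once only — the derived quantities (net glass mass, the yield, LOI, five oxide percentages, totals) are carried at exact precision using the weight values on 99.39 g of glass as they appear in question or answer.
Material-by-material LOI:
  Ingredient A: 10.55 × 0.4421 = 4.664 g
  Material B: 15.38 × 0.5226 = 8.038 g
  Stock C: 0.8437 × 0.001000 = 8.437e-04 g
  Stock D: 14.41 × 0.001000 = 0.01441 g
  Ingredient E: 74.63 × 0.04970 = 3.709 g
Total LOI = 16.43 g
Glass = batch − LOI = 115.8 − 16.43 = 99.39 g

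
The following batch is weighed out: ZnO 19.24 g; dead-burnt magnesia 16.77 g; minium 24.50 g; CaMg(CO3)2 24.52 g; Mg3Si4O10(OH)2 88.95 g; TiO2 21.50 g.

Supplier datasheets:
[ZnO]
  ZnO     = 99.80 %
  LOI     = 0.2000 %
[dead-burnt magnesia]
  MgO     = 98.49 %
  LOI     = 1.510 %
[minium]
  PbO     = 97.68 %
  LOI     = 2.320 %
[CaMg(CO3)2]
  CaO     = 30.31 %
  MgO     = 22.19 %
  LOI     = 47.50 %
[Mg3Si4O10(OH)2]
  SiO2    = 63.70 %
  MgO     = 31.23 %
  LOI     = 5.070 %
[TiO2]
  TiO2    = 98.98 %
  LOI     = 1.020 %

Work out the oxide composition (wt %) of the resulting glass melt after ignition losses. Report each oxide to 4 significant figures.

Glass mass = 178.2 g (batch 195.5 − LOI 17.24).
Composition: CaO 4.170%, PbO 13.43%, ZnO 10.77%, SiO2 31.79%, MgO 27.90%, TiO2 11.94%

In-progress results appear, rounded to 4 significant digits, as written. Every computation maintains full float precision from start to finish. Every reported result carries a single rounding; the derived quantities are carried using the weight values for 178.2 g of glass in full float precision (net glass mass, totals, six oxide percentages, LOI, the yield), exactly as printed in problem or answer.
What the batch supplies per oxide:
  CaO: 24.52·0.3031 = 7.432 g
  PbO: 24.50·0.9768 = 23.93 g
  ZnO: 19.24·0.9980 = 19.20 g
  SiO2: 88.95·0.6370 = 56.66 g
  MgO: 16.77·0.9849 + 24.52·0.2219 + 88.95·0.3123 = 49.74 g
  TiO2: 21.50·0.9898 = 21.28 g
LOI: 19.24·0.002000 + 16.77·0.01510 + 24.50·0.02320 + 24.52·0.4750 + 88.95·0.05070 + 21.50·0.01020 = 17.24 g
batch − LOI leaves glass = 195.5 − 17.24 = 178.2 g (= Σ oxide masses)
each oxide over glass, ×100, is wt %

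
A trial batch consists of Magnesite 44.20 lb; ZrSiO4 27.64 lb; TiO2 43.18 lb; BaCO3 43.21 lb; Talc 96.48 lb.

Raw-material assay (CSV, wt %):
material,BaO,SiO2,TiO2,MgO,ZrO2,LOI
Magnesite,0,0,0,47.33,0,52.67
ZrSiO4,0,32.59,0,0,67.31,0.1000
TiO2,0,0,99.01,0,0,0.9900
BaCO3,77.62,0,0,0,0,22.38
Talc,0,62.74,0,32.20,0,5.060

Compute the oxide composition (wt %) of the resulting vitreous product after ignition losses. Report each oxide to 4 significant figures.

Glass mass = 216.4 lb (batch 254.7 − LOI 38.29).
Composition: BaO 15.50%, SiO2 32.13%, TiO2 19.75%, MgO 24.02%, ZrO2 8.596%

Values along the way are displayed, rounded to four significant figures, within the worked lines. Each numeric step runs at full float precision at every stage; each reported result sees exactly one rounding. All derived quantities, which include the totals, the yield, glass mass, five oxide percentages, LOI, are re-derived at full float precision, exactly as printed in the problem or answer text, from the batch weights at 216.4 lb of glass.
Delivered oxide masses:
  BaO: 43.21·0.7762 = 33.54 lb
  SiO2: 27.64·0.3259 + 96.48·0.6274 = 69.54 lb
  TiO2: 43.18·0.9901 = 42.75 lb
  MgO: 44.20·0.4733 + 96.48·0.3220 = 51.99 lb
  ZrO2: 27.64·0.6731 = 18.60 lb
LOI: 44.20·0.5267 + 27.64·0.001000 + 43.18·0.009900 + 43.21·0.2238 + 96.48·0.05060 = 38.29 lb
Glass mass = batch − LOI = 254.7 − 38.29 = 216.4 lb (equal to the oxide-mass sum)
wt % = 100 × oxide mass / glass mass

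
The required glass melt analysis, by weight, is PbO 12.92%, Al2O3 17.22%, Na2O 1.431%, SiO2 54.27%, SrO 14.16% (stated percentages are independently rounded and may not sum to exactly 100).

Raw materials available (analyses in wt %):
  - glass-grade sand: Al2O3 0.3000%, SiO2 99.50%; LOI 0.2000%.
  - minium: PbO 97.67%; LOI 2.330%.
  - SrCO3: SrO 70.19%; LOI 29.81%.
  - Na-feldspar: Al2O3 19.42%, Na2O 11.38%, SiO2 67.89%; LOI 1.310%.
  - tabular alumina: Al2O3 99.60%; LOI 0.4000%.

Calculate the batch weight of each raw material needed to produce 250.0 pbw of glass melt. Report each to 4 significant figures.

Working values are printed rounded to four significant digits at each printed step. Every computation holds exact precision end to end — a single rounding produces each reported result — the derived quantities (totals, the five compositions, LOI, yield, glass mass) are recomputed in exact precision from the batch weights at 250.0 pbw of glass as written in the question or the answer.
Target masses of each oxide per 250.0 pbw glass melt:
  PbO: 12.92% × 250.0 = 32.30 pbw
  Al2O3: 17.22% × 250.0 = 43.05 pbw
  Na2O: 1.431% × 250.0 = 3.578 pbw
  SiO2: 54.27% × 250.0 = 135.7 pbw
  SrO: 14.16% × 250.0 = 35.40 pbw
Mass-balance tally per oxide applying the batch weights above, relative to the basis at hand (each sum matches its target mass within answer rounding):
  PbO: 33.07·0.9767 = 32.30 pbw (target 32.30 pbw)
  Al2O3: 114.9·0.003000 + 31.44·0.1942 + 36.75·0.9960 = 43.05 pbw (target 43.05 pbw)
  Na2O: 31.44·0.1138 = 3.578 pbw (target 3.578 pbw)
  SiO2: 114.9·0.9950 + 31.44·0.6789 = 135.7 pbw (target 135.7 pbw)
  SrO: 50.43·0.7019 = 35.40 pbw (target 35.40 pbw)
Mass balance on the glass: Σ batch − LOI loss = 250.0 pbw (oxide target masses add up to 250.0 pbw; against the stated basis, 250.0 pbw — gaps are rounding artifacts).
Batch total: Σ batch = 266.6 pbw; Σ batch·LOI gives LOI loss = 16.59 pbw; yield, glass over the total, = 93.78%.

Batch per 250.0 pbw glass melt:
  glass-grade sand: 114.9 pbw
  minium: 33.07 pbw
  SrCO3: 50.43 pbw
  Na-feldspar: 31.44 pbw
  tabular alumina: 36.75 pbw
Total batch = 266.6 pbw; LOI loss = 16.59 pbw; yield = 93.78%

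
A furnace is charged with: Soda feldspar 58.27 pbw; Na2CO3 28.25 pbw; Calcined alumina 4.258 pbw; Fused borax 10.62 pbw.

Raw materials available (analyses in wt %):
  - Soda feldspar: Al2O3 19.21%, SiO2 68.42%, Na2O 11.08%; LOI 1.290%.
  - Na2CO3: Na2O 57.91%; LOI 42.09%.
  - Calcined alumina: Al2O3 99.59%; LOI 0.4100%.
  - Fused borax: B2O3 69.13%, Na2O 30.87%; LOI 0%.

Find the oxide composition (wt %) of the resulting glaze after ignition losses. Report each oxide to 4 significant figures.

Glass mass = 88.74 pbw (batch 101.4 − LOI 12.66).
Composition: Al2O3 17.39%, SiO2 44.93%, B2O3 8.273%, Na2O 29.41%

Mid-chain values are displayed rounded to four significant figures as written; exact precision is maintained from start to finish; each reported value takes just one rounding — all derived quantities are carried at full float precision (the yield, the totals, the four compositions, glass mass, LOI) from the weighed amounts at 88.74 pbw of glass as they appear in the problem or answer text.
Per-oxide mass from batch:
  Al2O3: 58.27·0.1921 + 4.258·0.9959 = 15.43 pbw
  SiO2: 58.27·0.6842 = 39.87 pbw
  B2O3: 10.62·0.6913 = 7.342 pbw
  Na2O: 58.27·0.1108 + 28.25·0.5791 + 10.62·0.3087 = 26.09 pbw
LOI: 58.27·0.01290 + 28.25·0.4209 + 4.258·0.004100 = 12.66 pbw
Resulting glass, batch − LOI: 101.4 − 12.66 = 88.74 pbw (= the summed oxide contributions)
wt % = 100 × oxide mass / glass mass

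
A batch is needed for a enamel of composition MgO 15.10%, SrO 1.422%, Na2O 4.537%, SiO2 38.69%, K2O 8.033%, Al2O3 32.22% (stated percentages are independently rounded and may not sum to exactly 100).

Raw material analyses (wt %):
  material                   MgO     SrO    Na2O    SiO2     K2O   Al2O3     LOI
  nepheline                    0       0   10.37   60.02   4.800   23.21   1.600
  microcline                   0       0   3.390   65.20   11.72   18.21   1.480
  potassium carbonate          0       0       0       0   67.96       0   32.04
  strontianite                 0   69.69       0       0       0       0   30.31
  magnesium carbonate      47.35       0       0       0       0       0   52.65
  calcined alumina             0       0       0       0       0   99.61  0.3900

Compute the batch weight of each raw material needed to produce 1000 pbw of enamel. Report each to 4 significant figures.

The working math keeps full float precision in all steps — working values are printed rounded to four significant digits alongside each step. Each reported value is rounded a single time; all derived quantities, which include the six compositions, glass mass, ignition loss, the totals, the yield, are re-derived at full float precision, as set out in problem or answer, starting from the weights per 1000 pbw of glass.
Per-oxide target masses for 1000 pbw enamel:
  MgO: 15.10% × 1000 = 151.0 pbw
  SrO: 1.422% × 1000 = 14.22 pbw
  Na2O: 4.537% × 1000 = 45.37 pbw
  SiO2: 38.69% × 1000 = 386.9 pbw
  K2O: 8.033% × 1000 = 80.33 pbw
  Al2O3: 32.22% × 1000 = 322.2 pbw
Balance tally, oxide-wise, with the batch weights as given, versus the basis set out (sums match the target masses given rounding of the digits):
  MgO: 318.9·0.4735 = 151.0 pbw (target 151.0 pbw)
  SrO: 20.40·0.6969 = 14.22 pbw (target 14.22 pbw)
  Na2O: 348.4·0.1037 + 272.7·0.03390 = 45.37 pbw (target 45.37 pbw)
  SiO2: 348.4·0.6002 + 272.7·0.6520 = 386.9 pbw (target 386.9 pbw)
  K2O: 348.4·0.04800 + 272.7·0.1172 + 46.57·0.6796 = 80.33 pbw (target 80.33 pbw)
  Al2O3: 348.4·0.2321 + 272.7·0.1821 + 192.4·0.9961 = 322.2 pbw (target 322.2 pbw)
Glass-mass bookkeeping: whole batch net of LOI = 1000 pbw (summing oxide targets gives 1000 pbw; stated basis 1000 pbw — a pure rounding effect).
Adding the batch up: Σ batch = 1199 pbw; ignition loss, Σ(batch × LOI) = 199.4 pbw; glass ÷ batch gives a yield of 83.38%.

Batch per 1000 pbw enamel:
  nepheline: 348.4 pbw
  microcline: 272.7 pbw
  potassium carbonate: 46.57 pbw
  strontianite: 20.40 pbw
  magnesium carbonate: 318.9 pbw
  calcined alumina: 192.4 pbw
Total batch = 1199 pbw; LOI loss = 199.4 pbw; yield = 83.38%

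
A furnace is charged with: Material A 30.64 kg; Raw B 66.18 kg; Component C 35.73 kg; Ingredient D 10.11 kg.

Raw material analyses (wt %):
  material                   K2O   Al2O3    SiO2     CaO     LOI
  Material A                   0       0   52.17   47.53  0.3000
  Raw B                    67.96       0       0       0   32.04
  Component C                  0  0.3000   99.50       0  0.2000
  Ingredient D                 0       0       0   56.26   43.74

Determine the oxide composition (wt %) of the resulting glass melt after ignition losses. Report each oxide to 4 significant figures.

The working math maintains exact precision in every operation — mid-chain values appear, with 4-significant-digit rounding, as written — a single rounding produces each reported result; the derived quantities (net glass mass, the four compositions, totals, ignition loss, the yield) are computed at full precision using the weight values at 116.9 kg of glass, as quoted within problem or answer.
Mass of each oxide from the mix:
  K2O: 66.18·0.6796 = 44.98 kg
  Al2O3: 35.73·0.003000 = 0.1072 kg
  SiO2: 30.64·0.5217 + 35.73·0.9950 = 51.54 kg
  CaO: 30.64·0.4753 + 10.11·0.5626 = 20.25 kg
LOI: 30.64·0.003000 + 66.18·0.3204 + 35.73·0.002000 + 10.11·0.4374 = 25.79 kg
Net of LOI, the glass mass = 142.7 − 25.79 = 116.9 kg (the oxide masses sum to this)
each wt % is 100 × oxide ÷ glass

Glass mass = 116.9 kg (batch 142.7 − LOI 25.79).
Composition: K2O 38.48%, Al2O3 0.09172%, SiO2 44.10%, CaO 17.33%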